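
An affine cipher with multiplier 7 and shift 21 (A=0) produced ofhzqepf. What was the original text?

The inverse of 7 mod 26 is 15, since 7·15=105≡1. Apply D(y)=15·(y−21) mod 26:
o(14): 15·(14−21)=-105≡25 → z
f(5): 15·(5−21)=-240≡20 → u
h(7): 15·(7−21)=-210≡24 → y
z(25): 15·(25−21)=60≡8 → i
q(16): 15·(16−21)=-75≡3 → d
e(4): 15·(4−21)=-255≡5 → f
p(15): 15·(15−21)=-90≡14 → o
f(5): 15·(5−21)=-240≡20 → u

zuyidfou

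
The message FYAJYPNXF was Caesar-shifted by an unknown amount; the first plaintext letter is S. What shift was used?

From the crib: F(5)−S(18)=-13≡13, so the shift is 13.

13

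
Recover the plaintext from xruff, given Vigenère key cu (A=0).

vxsld

Repeat the key across the ciphertext: cucuc
x(23)−c(2): 21 → v
r(17)−u(20): -3≡23 → x
u(20)−c(2): 18 → s
f(5)−u(20): -15≡11 → l
f(5)−c(2): 3 → d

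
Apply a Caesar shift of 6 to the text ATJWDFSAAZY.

A(0): 0+6=6 → G
T(19): 19+6=25 → Z
J(9): 9+6=15 → P
W(22): 22+6=28≡2 → C
D(3): 3+6=9 → J
F(5): 5+6=11 → L
S(18): 18+6=24 → Y
A(0): 0+6=6 → G
A(0): 0+6=6 → G
Z(25): 25+6=31≡5 → F
Y(24): 24+6=30≡4 → E

GZPCJLYGGFE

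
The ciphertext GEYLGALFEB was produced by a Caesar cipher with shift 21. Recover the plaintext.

LJDQLFQKJG

G(6): 6−21=-15≡11 → L
E(4): 4−21=-17≡9 → J
Y(24): 24−21=3 → D
L(11): 11−21=-10≡16 → Q
G(6): 6−21=-15≡11 → L
A(0): 0−21=-21≡5 → F
L(11): 11−21=-10≡16 → Q
F(5): 5−21=-16≡10 → K
E(4): 4−21=-17≡9 → J
B(1): 1−21=-20≡6 → G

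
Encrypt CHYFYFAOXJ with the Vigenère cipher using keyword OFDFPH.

Repeat the key across the message: OFDFPHOFDF
C(2)+O(14): 16 → Q
H(7)+F(5): 12 → M
Y(24)+D(3): 27≡1 → B
F(5)+F(5): 10 → K
Y(24)+P(15): 39≡13 → N
F(5)+H(7): 12 → M
A(0)+O(14): 14 → O
O(14)+F(5): 19 → T
X(23)+D(3): 26≡0 → A
J(9)+F(5): 14 → O

QMBKNMOTAO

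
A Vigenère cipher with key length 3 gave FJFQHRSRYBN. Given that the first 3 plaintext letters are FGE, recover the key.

ADB

Subtract each crib letter from the matching ciphertext letter (mod 26):
F(5)−F(5)=0 → A
J(9)−G(6)=3 → D
F(5)−E(4)=1 → B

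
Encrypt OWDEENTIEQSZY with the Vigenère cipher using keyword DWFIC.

RSIMGQPNMSVVD

Repeat the key across the message: DWFICDWFICDWF
O(14)+D(3): 17 → R
W(22)+W(22): 44≡18 → S
D(3)+F(5): 8 → I
E(4)+I(8): 12 → M
E(4)+C(2): 6 → G
N(13)+D(3): 16 → Q
T(19)+W(22): 41≡15 → P
I(8)+F(5): 13 → N
E(4)+I(8): 12 → M
Q(16)+C(2): 18 → S
S(18)+D(3): 21 → V
Z(25)+W(22): 47≡21 → V
Y(24)+F(5): 29≡3 → D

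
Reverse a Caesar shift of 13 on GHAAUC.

G(6): 6−13=-7≡19 → T
H(7): 7−13=-6≡20 → U
A(0): 0−13=-13≡13 → N
A(0): 0−13=-13≡13 → N
U(20): 20−13=7 → H
C(2): 2−13=-11≡15 → P

TUNNHP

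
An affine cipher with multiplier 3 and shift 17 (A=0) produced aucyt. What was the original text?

The inverse of 3 mod 26 is 9, since 3·9=27≡1. Apply D(y)=9·(y−17) mod 26:
a(0): 9·(0−17)=-153≡3 → d
u(20): 9·(20−17)=27≡1 → b
c(2): 9·(2−17)=-135≡21 → v
y(24): 9·(24−17)=63≡11 → l
t(19): 9·(19−17)=18 → s

dbvls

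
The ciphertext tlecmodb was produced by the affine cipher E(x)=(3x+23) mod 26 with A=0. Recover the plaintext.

qwltfxck

The inverse of 3 mod 26 is 9, since 3·9=27≡1. Apply D(y)=9·(y−23) mod 26:
t(19): 9·(19−23)=-36≡16 → q
l(11): 9·(11−23)=-108≡22 → w
e(4): 9·(4−23)=-171≡11 → l
c(2): 9·(2−23)=-189≡19 → t
m(12): 9·(12−23)=-99≡5 → f
o(14): 9·(14−23)=-81≡23 → x
d(3): 9·(3−23)=-180≡2 → c
b(1): 9·(1−23)=-198≡10 → k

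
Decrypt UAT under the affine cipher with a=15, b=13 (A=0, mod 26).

The inverse of 15 mod 26 is 7, since 15·7=105≡1. Apply D(y)=7·(y−13) mod 26:
U(20): 7·(20−13)=49≡23 → X
A(0): 7·(0−13)=-91≡13 → N
T(19): 7·(19−13)=42≡16 → Q

XNQ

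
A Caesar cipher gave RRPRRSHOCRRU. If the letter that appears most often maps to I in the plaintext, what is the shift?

The most frequent ciphertext letter is R (appears 6 times).
R is position 17; I is position 8.
Shift = 9.

9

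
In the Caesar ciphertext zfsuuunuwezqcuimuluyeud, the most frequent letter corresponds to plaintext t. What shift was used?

1

The most frequent ciphertext letter is u (appears 8 times).
u is position 20; t is position 19.
Shift = 1.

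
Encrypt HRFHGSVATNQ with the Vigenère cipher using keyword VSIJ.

CJNQBKDJOFY

Repeat the key across the message: VSIJVSIJVSI
H(7)+V(21): 28≡2 → C
R(17)+S(18): 35≡9 → J
F(5)+I(8): 13 → N
H(7)+J(9): 16 → Q
G(6)+V(21): 27≡1 → B
S(18)+S(18): 36≡10 → K
V(21)+I(8): 29≡3 → D
A(0)+J(9): 9 → J
T(19)+V(21): 40≡14 → O
N(13)+S(18): 31≡5 → F
Q(16)+I(8): 24 → Y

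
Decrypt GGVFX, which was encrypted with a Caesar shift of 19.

NNCME

G(6): 6−19=-13≡13 → N
G(6): 6−19=-13≡13 → N
V(21): 21−19=2 → C
F(5): 5−19=-14≡12 → M
X(23): 23−19=4 → E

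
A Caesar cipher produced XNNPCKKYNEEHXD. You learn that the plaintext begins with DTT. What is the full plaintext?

DTTVIQQETKKNDJ

From the crib: X(23)−D(3)=20, so the shift is 20.
Subtract 20 from each ciphertext letter:
X(23): 23−20=3 → D
N(13): 13−20=-7≡19 → T
N(13): 13−20=-7≡19 → T
P(15): 15−20=-5≡21 → V
C(2): 2−20=-18≡8 → I
K(10): 10−20=-10≡16 → Q
K(10): 10−20=-10≡16 → Q
Y(24): 24−20=4 → E
N(13): 13−20=-7≡19 → T
E(4): 4−20=-16≡10 → K
E(4): 4−20=-16≡10 → K
H(7): 7−20=-13≡13 → N
X(23): 23−20=3 → D
D(3): 3−20=-17≡9 → J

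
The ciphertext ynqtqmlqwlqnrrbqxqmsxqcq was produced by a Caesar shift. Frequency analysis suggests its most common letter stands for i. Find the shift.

8

The most frequent ciphertext letter is q (appears 8 times).
q is position 16; i is position 8.
Shift = 8.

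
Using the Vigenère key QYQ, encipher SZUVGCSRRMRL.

Repeat the key across the message: QYQQYQQYQQYQ
S(18)+Q(16): 34≡8 → I
Z(25)+Y(24): 49≡23 → X
U(20)+Q(16): 36≡10 → K
V(21)+Q(16): 37≡11 → L
G(6)+Y(24): 30≡4 → E
C(2)+Q(16): 18 → S
S(18)+Q(16): 34≡8 → I
R(17)+Y(24): 41≡15 → P
R(17)+Q(16): 33≡7 → H
M(12)+Q(16): 28≡2 → C
R(17)+Y(24): 41≡15 → P
L(11)+Q(16): 27≡1 → B

IXKLESIPHCPB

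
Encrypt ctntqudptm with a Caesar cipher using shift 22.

c(2): 2+22=24 → y
t(19): 19+22=41≡15 → p
n(13): 13+22=35≡9 → j
t(19): 19+22=41≡15 → p
q(16): 16+22=38≡12 → m
u(20): 20+22=42≡16 → q
d(3): 3+22=25 → z
p(15): 15+22=37≡11 → l
t(19): 19+22=41≡15 → p
m(12): 12+22=34≡8 → i

ypjpmqzlpi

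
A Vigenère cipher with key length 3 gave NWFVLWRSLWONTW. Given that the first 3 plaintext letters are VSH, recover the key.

Subtract each crib letter from the matching ciphertext letter (mod 26):
N(13)−V(21)=-8≡18 → S
W(22)−S(18)=4 → E
F(5)−H(7)=-2≡24 → Y

SEY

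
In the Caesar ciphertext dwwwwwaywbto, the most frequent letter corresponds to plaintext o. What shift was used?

The most frequent ciphertext letter is w (appears 6 times).
w is position 22; o is position 14.
Shift = 8.

8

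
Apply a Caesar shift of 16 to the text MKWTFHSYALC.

M(12): 12+16=28≡2 → C
K(10): 10+16=26≡0 → A
W(22): 22+16=38≡12 → M
T(19): 19+16=35≡9 → J
F(5): 5+16=21 → V
H(7): 7+16=23 → X
S(18): 18+16=34≡8 → I
Y(24): 24+16=40≡14 → O
A(0): 0+16=16 → Q
L(11): 11+16=27≡1 → B
C(2): 2+16=18 → S

CAMJVXIOQBS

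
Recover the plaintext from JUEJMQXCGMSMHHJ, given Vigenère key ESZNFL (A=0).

FCFWHFTKHZNBDPK

Repeat the key across the ciphertext: ESZNFLESZNFLESZ
J(9)−E(4): 5 → F
U(20)−S(18): 2 → C
E(4)−Z(25): -21≡5 → F
J(9)−N(13): -4≡22 → W
M(12)−F(5): 7 → H
Q(16)−L(11): 5 → F
X(23)−E(4): 19 → T
C(2)−S(18): -16≡10 → K
G(6)−Z(25): -19≡7 → H
M(12)−N(13): -1≡25 → Z
S(18)−F(5): 13 → N
M(12)−L(11): 1 → B
H(7)−E(4): 3 → D
H(7)−S(18): -11≡15 → P
J(9)−Z(25): -16≡10 → K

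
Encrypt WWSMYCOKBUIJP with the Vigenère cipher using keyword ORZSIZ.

Repeat the key across the message: ORZSIZORZSIZO
W(22)+O(14): 36≡10 → K
W(22)+R(17): 39≡13 → N
S(18)+Z(25): 43≡17 → R
M(12)+S(18): 30≡4 → E
Y(24)+I(8): 32≡6 → G
C(2)+Z(25): 27≡1 → B
O(14)+O(14): 28≡2 → C
K(10)+R(17): 27≡1 → B
B(1)+Z(25): 26≡0 → A
U(20)+S(18): 38≡12 → M
I(8)+I(8): 16 → Q
J(9)+Z(25): 34≡8 → I
P(15)+O(14): 29≡3 → D

KNREGBCBAMQID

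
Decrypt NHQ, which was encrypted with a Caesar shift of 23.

QKT

N(13): 13−23=-10≡16 → Q
H(7): 7−23=-16≡10 → K
Q(16): 16−23=-7≡19 → T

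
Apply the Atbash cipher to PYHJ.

KBSQ

P(15) → K(10)
Y(24) → B(1)
H(7) → S(18)
J(9) → Q(16)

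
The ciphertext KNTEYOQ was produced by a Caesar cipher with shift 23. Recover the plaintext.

K(10): 10−23=-13≡13 → N
N(13): 13−23=-10≡16 → Q
T(19): 19−23=-4≡22 → W
E(4): 4−23=-19≡7 → H
Y(24): 24−23=1 → B
O(14): 14−23=-9≡17 → R
Q(16): 16−23=-7≡19 → T

NQWHBRT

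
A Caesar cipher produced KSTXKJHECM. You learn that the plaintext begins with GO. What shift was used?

4

From the crib: K(10)−G(6)=4, so the shift is 4.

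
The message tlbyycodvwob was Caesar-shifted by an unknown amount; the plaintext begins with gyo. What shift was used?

13

From the crib: t(19)−g(6)=13, so the shift is 13.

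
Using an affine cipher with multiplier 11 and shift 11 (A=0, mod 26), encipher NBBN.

YWWY

N(13): 11·13+11=154≡24 → Y
B(1): 11·1+11=22 → W
B(1): 11·1+11=22 → W
N(13): 11·13+11=154≡24 → Y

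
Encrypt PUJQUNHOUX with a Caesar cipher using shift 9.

YDSZDWQXDG

P(15): 15+9=24 → Y
U(20): 20+9=29≡3 → D
J(9): 9+9=18 → S
Q(16): 16+9=25 → Z
U(20): 20+9=29≡3 → D
N(13): 13+9=22 → W
H(7): 7+9=16 → Q
O(14): 14+9=23 → X
U(20): 20+9=29≡3 → D
X(23): 23+9=32≡6 → G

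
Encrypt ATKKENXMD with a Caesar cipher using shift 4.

A(0): 0+4=4 → E
T(19): 19+4=23 → X
K(10): 10+4=14 → O
K(10): 10+4=14 → O
E(4): 4+4=8 → I
N(13): 13+4=17 → R
X(23): 23+4=27≡1 → B
M(12): 12+4=16 → Q
D(3): 3+4=7 → H

EXOOIRBQH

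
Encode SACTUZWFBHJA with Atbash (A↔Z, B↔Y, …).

HZXGFADUYSQZ

S(18) → H(7)
A(0) → Z(25)
C(2) → X(23)
T(19) → G(6)
U(20) → F(5)
Z(25) → A(0)
W(22) → D(3)
F(5) → U(20)
B(1) → Y(24)
H(7) → S(18)
J(9) → Q(16)
A(0) → Z(25)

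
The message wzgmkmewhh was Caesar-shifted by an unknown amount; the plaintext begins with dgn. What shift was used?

19

From the crib: w(22)−d(3)=19, so the shift is 19.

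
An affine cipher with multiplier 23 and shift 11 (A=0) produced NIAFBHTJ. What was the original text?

The inverse of 23 mod 26 is 17, since 23·17=391≡1. Apply D(y)=17·(y−11) mod 26:
N(13): 17·(13−11)=34≡8 → I
I(8): 17·(8−11)=-51≡1 → B
A(0): 17·(0−11)=-187≡21 → V
F(5): 17·(5−11)=-102≡2 → C
B(1): 17·(1−11)=-170≡12 → M
H(7): 17·(7−11)=-68≡10 → K
T(19): 17·(19−11)=136≡6 → G
J(9): 17·(9−11)=-34≡18 → S

IBVCMKGS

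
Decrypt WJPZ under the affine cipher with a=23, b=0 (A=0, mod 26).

The inverse of 23 mod 26 is 17, since 23·17=391≡1. Apply D(y)=17·(y−0) mod 26:
W(22): 17·(22−0)=374≡10 → K
J(9): 17·(9−0)=153≡23 → X
P(15): 17·(15−0)=255≡21 → V
Z(25): 17·(25−0)=425≡9 → J

KXVJ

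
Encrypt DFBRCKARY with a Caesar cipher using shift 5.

D(3): 3+5=8 → I
F(5): 5+5=10 → K
B(1): 1+5=6 → G
R(17): 17+5=22 → W
C(2): 2+5=7 → H
K(10): 10+5=15 → P
A(0): 0+5=5 → F
R(17): 17+5=22 → W
Y(24): 24+5=29≡3 → D

IKGWHPFWD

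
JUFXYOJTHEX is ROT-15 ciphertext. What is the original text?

J(9): 9−15=-6≡20 → U
U(20): 20−15=5 → F
F(5): 5−15=-10≡16 → Q
X(23): 23−15=8 → I
Y(24): 24−15=9 → J
O(14): 14−15=-1≡25 → Z
J(9): 9−15=-6≡20 → U
T(19): 19−15=4 → E
H(7): 7−15=-8≡18 → S
E(4): 4−15=-11≡15 → P
X(23): 23−15=8 → I

UFQIJZUESPI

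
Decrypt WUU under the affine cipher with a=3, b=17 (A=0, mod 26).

TBB

The inverse of 3 mod 26 is 9, since 3·9=27≡1. Apply D(y)=9·(y−17) mod 26:
W(22): 9·(22−17)=45≡19 → T
U(20): 9·(20−17)=27≡1 → B
U(20): 9·(20−17)=27≡1 → B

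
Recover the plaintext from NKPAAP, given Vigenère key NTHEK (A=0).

Repeat the key across the ciphertext: NTHEKN
N(13)−N(13): 0 → A
K(10)−T(19): -9≡17 → R
P(15)−H(7): 8 → I
A(0)−E(4): -4≡22 → W
A(0)−K(10): -10≡16 → Q
P(15)−N(13): 2 → C

ARIWQC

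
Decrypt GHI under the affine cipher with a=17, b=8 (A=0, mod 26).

GDA

The inverse of 17 mod 26 is 23, since 17·23=391≡1. Apply D(y)=23·(y−8) mod 26:
G(6): 23·(6−8)=-46≡6 → G
H(7): 23·(7−8)=-23≡3 → D
I(8): 23·(8−8)=0 → A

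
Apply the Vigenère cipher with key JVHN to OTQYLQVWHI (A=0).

Repeat the key across the message: JVHNJVHNJV
O(14)+J(9): 23 → X
T(19)+V(21): 40≡14 → O
Q(16)+H(7): 23 → X
Y(24)+N(13): 37≡11 → L
L(11)+J(9): 20 → U
Q(16)+V(21): 37≡11 → L
V(21)+H(7): 28≡2 → C
W(22)+N(13): 35≡9 → J
H(7)+J(9): 16 → Q
I(8)+V(21): 29≡3 → D

XOXLULCJQD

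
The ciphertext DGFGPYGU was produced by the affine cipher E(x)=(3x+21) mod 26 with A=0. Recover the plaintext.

The inverse of 3 mod 26 is 9, since 3·9=27≡1. Apply D(y)=9·(y−21) mod 26:
D(3): 9·(3−21)=-162≡20 → U
G(6): 9·(6−21)=-135≡21 → V
F(5): 9·(5−21)=-144≡12 → M
G(6): 9·(6−21)=-135≡21 → V
P(15): 9·(15−21)=-54≡24 → Y
Y(24): 9·(24−21)=27≡1 → B
G(6): 9·(6−21)=-135≡21 → V
U(20): 9·(20−21)=-9≡17 → R

UVMVYBVR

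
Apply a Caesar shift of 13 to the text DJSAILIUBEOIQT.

D(3): 3+13=16 → Q
J(9): 9+13=22 → W
S(18): 18+13=31≡5 → F
A(0): 0+13=13 → N
I(8): 8+13=21 → V
L(11): 11+13=24 → Y
I(8): 8+13=21 → V
U(20): 20+13=33≡7 → H
B(1): 1+13=14 → O
E(4): 4+13=17 → R
O(14): 14+13=27≡1 → B
I(8): 8+13=21 → V
Q(16): 16+13=29≡3 → D
T(19): 19+13=32≡6 → G

QWFNVYVHORBVDG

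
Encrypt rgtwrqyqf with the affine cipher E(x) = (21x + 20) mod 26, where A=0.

nqdonsesv

r(17): 21·17+20=377≡13 → n
g(6): 21·6+20=146≡16 → q
t(19): 21·19+20=419≡3 → d
w(22): 21·22+20=482≡14 → o
r(17): 21·17+20=377≡13 → n
q(16): 21·16+20=356≡18 → s
y(24): 21·24+20=524≡4 → e
q(16): 21·16+20=356≡18 → s
f(5): 21·5+20=125≡21 → v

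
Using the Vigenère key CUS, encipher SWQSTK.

Repeat the key across the message: CUSCUS
S(18)+C(2): 20 → U
W(22)+U(20): 42≡16 → Q
Q(16)+S(18): 34≡8 → I
S(18)+C(2): 20 → U
T(19)+U(20): 39≡13 → N
K(10)+S(18): 28≡2 → C

UQIUNC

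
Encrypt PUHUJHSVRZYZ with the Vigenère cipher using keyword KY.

ZSRSTFCTBXIX

Repeat the key across the message: KYKYKYKYKYKY
P(15)+K(10): 25 → Z
U(20)+Y(24): 44≡18 → S
H(7)+K(10): 17 → R
U(20)+Y(24): 44≡18 → S
J(9)+K(10): 19 → T
H(7)+Y(24): 31≡5 → F
S(18)+K(10): 28≡2 → C
V(21)+Y(24): 45≡19 → T
R(17)+K(10): 27≡1 → B
Z(25)+Y(24): 49≡23 → X
Y(24)+K(10): 34≡8 → I
Z(25)+Y(24): 49≡23 → X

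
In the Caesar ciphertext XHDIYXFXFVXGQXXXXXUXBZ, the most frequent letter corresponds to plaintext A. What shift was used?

23

The most frequent ciphertext letter is X (appears 10 times).
X is position 23; A is position 0.
Shift = 23.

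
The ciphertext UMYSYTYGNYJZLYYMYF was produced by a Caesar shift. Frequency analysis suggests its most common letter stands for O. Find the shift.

The most frequent ciphertext letter is Y (appears 7 times).
Y is position 24; O is position 14.
Shift = 10.

10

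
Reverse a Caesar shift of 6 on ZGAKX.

TAUER

Z(25): 25−6=19 → T
G(6): 6−6=0 → A
A(0): 0−6=-6≡20 → U
K(10): 10−6=4 → E
X(23): 23−6=17 → R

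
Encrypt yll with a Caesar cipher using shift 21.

y(24): 24+21=45≡19 → t
l(11): 11+21=32≡6 → g
l(11): 11+21=32≡6 → g

tgg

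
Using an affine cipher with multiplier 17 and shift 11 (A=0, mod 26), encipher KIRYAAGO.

K(10): 17·10+11=181≡25 → Z
I(8): 17·8+11=147≡17 → R
R(17): 17·17+11=300≡14 → O
Y(24): 17·24+11=419≡3 → D
A(0): 17·0+11=11 → L
A(0): 17·0+11=11 → L
G(6): 17·6+11=113≡9 → J
O(14): 17·14+11=249≡15 → P

ZRODLLJP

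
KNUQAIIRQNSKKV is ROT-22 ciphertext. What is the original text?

K(10): 10−22=-12≡14 → O
N(13): 13−22=-9≡17 → R
U(20): 20−22=-2≡24 → Y
Q(16): 16−22=-6≡20 → U
A(0): 0−22=-22≡4 → E
I(8): 8−22=-14≡12 → M
I(8): 8−22=-14≡12 → M
R(17): 17−22=-5≡21 → V
Q(16): 16−22=-6≡20 → U
N(13): 13−22=-9≡17 → R
S(18): 18−22=-4≡22 → W
K(10): 10−22=-12≡14 → O
K(10): 10−22=-12≡14 → O
V(21): 21−22=-1≡25 → Z

ORYUEMMVURWOOZ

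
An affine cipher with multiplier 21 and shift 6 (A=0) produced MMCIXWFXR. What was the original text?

EEGKHCVHD

The inverse of 21 mod 26 is 5, since 21·5=105≡1. Apply D(y)=5·(y−6) mod 26:
M(12): 5·(12−6)=30≡4 → E
M(12): 5·(12−6)=30≡4 → E
C(2): 5·(2−6)=-20≡6 → G
I(8): 5·(8−6)=10 → K
X(23): 5·(23−6)=85≡7 → H
W(22): 5·(22−6)=80≡2 → C
F(5): 5·(5−6)=-5≡21 → V
X(23): 5·(23−6)=85≡7 → H
R(17): 5·(17−6)=55≡3 → D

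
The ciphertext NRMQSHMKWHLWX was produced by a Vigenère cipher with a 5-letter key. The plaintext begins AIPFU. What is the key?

NJXLY

Subtract each crib letter from the matching ciphertext letter (mod 26):
N(13)−A(0)=13 → N
R(17)−I(8)=9 → J
M(12)−P(15)=-3≡23 → X
Q(16)−F(5)=11 → L
S(18)−U(20)=-2≡24 → Y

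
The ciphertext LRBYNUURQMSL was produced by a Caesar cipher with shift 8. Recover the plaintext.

DJTQFMMJIEKD

L(11): 11−8=3 → D
R(17): 17−8=9 → J
B(1): 1−8=-7≡19 → T
Y(24): 24−8=16 → Q
N(13): 13−8=5 → F
U(20): 20−8=12 → M
U(20): 20−8=12 → M
R(17): 17−8=9 → J
Q(16): 16−8=8 → I
M(12): 12−8=4 → E
S(18): 18−8=10 → K
L(11): 11−8=3 → D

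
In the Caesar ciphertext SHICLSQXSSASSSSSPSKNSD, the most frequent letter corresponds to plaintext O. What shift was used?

The most frequent ciphertext letter is S (appears 11 times).
S is position 18; O is position 14.
Shift = 4.

4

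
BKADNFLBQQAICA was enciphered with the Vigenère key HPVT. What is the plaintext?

UVFKGQQIJBFPVL

Repeat the key across the ciphertext: HPVTHPVTHPVTHP
B(1)−H(7): -6≡20 → U
K(10)−P(15): -5≡21 → V
A(0)−V(21): -21≡5 → F
D(3)−T(19): -16≡10 → K
N(13)−H(7): 6 → G
F(5)−P(15): -10≡16 → Q
L(11)−V(21): -10≡16 → Q
B(1)−T(19): -18≡8 → I
Q(16)−H(7): 9 → J
Q(16)−P(15): 1 → B
A(0)−V(21): -21≡5 → F
I(8)−T(19): -11≡15 → P
C(2)−H(7): -5≡21 → V
A(0)−P(15): -15≡11 → L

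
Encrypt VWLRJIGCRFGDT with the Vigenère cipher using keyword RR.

Repeat the key across the message: RRRRRRRRRRRRR
V(21)+R(17): 38≡12 → M
W(22)+R(17): 39≡13 → N
L(11)+R(17): 28≡2 → C
R(17)+R(17): 34≡8 → I
J(9)+R(17): 26≡0 → A
I(8)+R(17): 25 → Z
G(6)+R(17): 23 → X
C(2)+R(17): 19 → T
R(17)+R(17): 34≡8 → I
F(5)+R(17): 22 → W
G(6)+R(17): 23 → X
D(3)+R(17): 20 → U
T(19)+R(17): 36≡10 → K

MNCIAZXTIWXUK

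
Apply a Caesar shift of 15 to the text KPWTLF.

ZELIAU

K(10): 10+15=25 → Z
P(15): 15+15=30≡4 → E
W(22): 22+15=37≡11 → L
T(19): 19+15=34≡8 → I
L(11): 11+15=26≡0 → A
F(5): 5+15=20 → U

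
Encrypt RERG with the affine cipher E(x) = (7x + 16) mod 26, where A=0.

FSFG

R(17): 7·17+16=135≡5 → F
E(4): 7·4+16=44≡18 → S
R(17): 7·17+16=135≡5 → F
G(6): 7·6+16=58≡6 → G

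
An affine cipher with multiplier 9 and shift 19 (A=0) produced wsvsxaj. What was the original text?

jxgxmvw

The inverse of 9 mod 26 is 3, since 9·3=27≡1. Apply D(y)=3·(y−19) mod 26:
w(22): 3·(22−19)=9 → j
s(18): 3·(18−19)=-3≡23 → x
v(21): 3·(21−19)=6 → g
s(18): 3·(18−19)=-3≡23 → x
x(23): 3·(23−19)=12 → m
a(0): 3·(0−19)=-57≡21 → v
j(9): 3·(9−19)=-30≡22 → w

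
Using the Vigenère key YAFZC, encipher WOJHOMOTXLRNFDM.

Repeat the key across the message: YAFZCYAFZCYAFZC
W(22)+Y(24): 46≡20 → U
O(14)+A(0): 14 → O
J(9)+F(5): 14 → O
H(7)+Z(25): 32≡6 → G
O(14)+C(2): 16 → Q
M(12)+Y(24): 36≡10 → K
O(14)+A(0): 14 → O
T(19)+F(5): 24 → Y
X(23)+Z(25): 48≡22 → W
L(11)+C(2): 13 → N
R(17)+Y(24): 41≡15 → P
N(13)+A(0): 13 → N
F(5)+F(5): 10 → K
D(3)+Z(25): 28≡2 → C
M(12)+C(2): 14 → O

UOOGQKOYWNPNKCO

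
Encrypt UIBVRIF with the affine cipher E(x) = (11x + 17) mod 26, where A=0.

DBCOWBU

U(20): 11·20+17=237≡3 → D
I(8): 11·8+17=105≡1 → B
B(1): 11·1+17=28≡2 → C
V(21): 11·21+17=248≡14 → O
R(17): 11·17+17=204≡22 → W
I(8): 11·8+17=105≡1 → B
F(5): 11·5+17=72≡20 → U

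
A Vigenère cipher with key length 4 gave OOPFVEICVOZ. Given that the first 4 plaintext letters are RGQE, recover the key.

XIZB

Subtract each crib letter from the matching ciphertext letter (mod 26):
O(14)−R(17)=-3≡23 → X
O(14)−G(6)=8 → I
P(15)−Q(16)=-1≡25 → Z
F(5)−E(4)=1 → B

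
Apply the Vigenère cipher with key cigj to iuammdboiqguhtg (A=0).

Repeat the key across the message: cigjcigjcigjcig
i(8)+c(2): 10 → k
u(20)+i(8): 28≡2 → c
a(0)+g(6): 6 → g
m(12)+j(9): 21 → v
m(12)+c(2): 14 → o
d(3)+i(8): 11 → l
b(1)+g(6): 7 → h
o(14)+j(9): 23 → x
i(8)+c(2): 10 → k
q(16)+i(8): 24 → y
g(6)+g(6): 12 → m
u(20)+j(9): 29≡3 → d
h(7)+c(2): 9 → j
t(19)+i(8): 27≡1 → b
g(6)+g(6): 12 → m

kcgvolhxkymdjbm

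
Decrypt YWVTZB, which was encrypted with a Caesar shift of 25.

ZXWUAC

Y(24): 24−25=-1≡25 → Z
W(22): 22−25=-3≡23 → X
V(21): 21−25=-4≡22 → W
T(19): 19−25=-6≡20 → U
Z(25): 25−25=0 → A
B(1): 1−25=-24≡2 → C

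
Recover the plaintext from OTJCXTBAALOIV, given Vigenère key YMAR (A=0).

Repeat the key across the ciphertext: YMARYMARYMARY
O(14)−Y(24): -10≡16 → Q
T(19)−M(12): 7 → H
J(9)−A(0): 9 → J
C(2)−R(17): -15≡11 → L
X(23)−Y(24): -1≡25 → Z
T(19)−M(12): 7 → H
B(1)−A(0): 1 → B
A(0)−R(17): -17≡9 → J
A(0)−Y(24): -24≡2 → C
L(11)−M(12): -1≡25 → Z
O(14)−A(0): 14 → O
I(8)−R(17): -9≡17 → R
V(21)−Y(24): -3≡23 → X

QHJLZHBJCZORX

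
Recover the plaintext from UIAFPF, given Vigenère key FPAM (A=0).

PTATKQ

Repeat the key across the ciphertext: FPAMFP
U(20)−F(5): 15 → P
I(8)−P(15): -7≡19 → T
A(0)−A(0): 0 → A
F(5)−M(12): -7≡19 → T
P(15)−F(5): 10 → K
F(5)−P(15): -10≡16 → Q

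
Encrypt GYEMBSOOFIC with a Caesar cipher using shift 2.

IAGODUQQHKE

G(6): 6+2=8 → I
Y(24): 24+2=26≡0 → A
E(4): 4+2=6 → G
M(12): 12+2=14 → O
B(1): 1+2=3 → D
S(18): 18+2=20 → U
O(14): 14+2=16 → Q
O(14): 14+2=16 → Q
F(5): 5+2=7 → H
I(8): 8+2=10 → K
C(2): 2+2=4 → E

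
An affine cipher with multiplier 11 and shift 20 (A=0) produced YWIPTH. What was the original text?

The inverse of 11 mod 26 is 19, since 11·19=209≡1. Apply D(y)=19·(y−20) mod 26:
Y(24): 19·(24−20)=76≡24 → Y
W(22): 19·(22−20)=38≡12 → M
I(8): 19·(8−20)=-228≡6 → G
P(15): 19·(15−20)=-95≡9 → J
T(19): 19·(19−20)=-19≡7 → H
H(7): 19·(7−20)=-247≡13 → N

YMGJHN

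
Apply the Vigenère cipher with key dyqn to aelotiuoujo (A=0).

dcbbwgkbxhe

Repeat the key across the message: dyqndyqndyq
a(0)+d(3): 3 → d
e(4)+y(24): 28≡2 → c
l(11)+q(16): 27≡1 → b
o(14)+n(13): 27≡1 → b
t(19)+d(3): 22 → w
i(8)+y(24): 32≡6 → g
u(20)+q(16): 36≡10 → k
o(14)+n(13): 27≡1 → b
u(20)+d(3): 23 → x
j(9)+y(24): 33≡7 → h
o(14)+q(16): 30≡4 → e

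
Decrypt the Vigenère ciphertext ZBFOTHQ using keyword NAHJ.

Repeat the key across the ciphertext: NAHJNAH
Z(25)−N(13): 12 → M
B(1)−A(0): 1 → B
F(5)−H(7): -2≡24 → Y
O(14)−J(9): 5 → F
T(19)−N(13): 6 → G
H(7)−A(0): 7 → H
Q(16)−H(7): 9 → J

MBYFGHJ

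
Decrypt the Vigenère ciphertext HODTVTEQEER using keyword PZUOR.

SPJFEEFWQNC

Repeat the key across the ciphertext: PZUORPZUORP
H(7)−P(15): -8≡18 → S
O(14)−Z(25): -11≡15 → P
D(3)−U(20): -17≡9 → J
T(19)−O(14): 5 → F
V(21)−R(17): 4 → E
T(19)−P(15): 4 → E
E(4)−Z(25): -21≡5 → F
Q(16)−U(20): -4≡22 → W
E(4)−O(14): -10≡16 → Q
E(4)−R(17): -13≡13 → N
R(17)−P(15): 2 → C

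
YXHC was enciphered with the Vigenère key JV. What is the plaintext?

PCYH

Repeat the key across the ciphertext: JVJV
Y(24)−J(9): 15 → P
X(23)−V(21): 2 → C
H(7)−J(9): -2≡24 → Y
C(2)−V(21): -19≡7 → H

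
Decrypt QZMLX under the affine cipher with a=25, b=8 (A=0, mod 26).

The inverse of 25 mod 26 is 25, since 25·25=625≡1. Apply D(y)=25·(y−8) mod 26:
Q(16): 25·(16−8)=200≡18 → S
Z(25): 25·(25−8)=425≡9 → J
M(12): 25·(12−8)=100≡22 → W
L(11): 25·(11−8)=75≡23 → X
X(23): 25·(23−8)=375≡11 → L

SJWXL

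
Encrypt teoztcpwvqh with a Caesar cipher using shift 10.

doyjdmzgfar

t(19): 19+10=29≡3 → d
e(4): 4+10=14 → o
o(14): 14+10=24 → y
z(25): 25+10=35≡9 → j
t(19): 19+10=29≡3 → d
c(2): 2+10=12 → m
p(15): 15+10=25 → z
w(22): 22+10=32≡6 → g
v(21): 21+10=31≡5 → f
q(16): 16+10=26≡0 → a
h(7): 7+10=17 → r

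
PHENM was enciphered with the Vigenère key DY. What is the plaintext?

MJBPJ

Repeat the key across the ciphertext: DYDYD
P(15)−D(3): 12 → M
H(7)−Y(24): -17≡9 → J
E(4)−D(3): 1 → B
N(13)−Y(24): -11≡15 → P
M(12)−D(3): 9 → J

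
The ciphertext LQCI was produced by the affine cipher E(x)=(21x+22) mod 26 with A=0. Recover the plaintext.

XWEI

The inverse of 21 mod 26 is 5, since 21·5=105≡1. Apply D(y)=5·(y−22) mod 26:
L(11): 5·(11−22)=-55≡23 → X
Q(16): 5·(16−22)=-30≡22 → W
C(2): 5·(2−22)=-100≡4 → E
I(8): 5·(8−22)=-70≡8 → I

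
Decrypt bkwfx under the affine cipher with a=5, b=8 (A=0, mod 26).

The inverse of 5 mod 26 is 21, since 5·21=105≡1. Apply D(y)=21·(y−8) mod 26:
b(1): 21·(1−8)=-147≡9 → j
k(10): 21·(10−8)=42≡16 → q
w(22): 21·(22−8)=294≡8 → i
f(5): 21·(5−8)=-63≡15 → p
x(23): 21·(23−8)=315≡3 → d

jqipd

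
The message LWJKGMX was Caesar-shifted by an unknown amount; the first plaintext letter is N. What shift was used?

From the crib: L(11)−N(13)=-2≡24, so the shift is 24.

24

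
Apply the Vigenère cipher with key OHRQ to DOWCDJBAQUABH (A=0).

RVNSRQSQEBRRV

Repeat the key across the message: OHRQOHRQOHRQO
D(3)+O(14): 17 → R
O(14)+H(7): 21 → V
W(22)+R(17): 39≡13 → N
C(2)+Q(16): 18 → S
D(3)+O(14): 17 → R
J(9)+H(7): 16 → Q
B(1)+R(17): 18 → S
A(0)+Q(16): 16 → Q
Q(16)+O(14): 30≡4 → E
U(20)+H(7): 27≡1 → B
A(0)+R(17): 17 → R
B(1)+Q(16): 17 → R
H(7)+O(14): 21 → V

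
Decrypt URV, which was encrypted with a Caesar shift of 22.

YVZ

U(20): 20−22=-2≡24 → Y
R(17): 17−22=-5≡21 → V
V(21): 21−22=-1≡25 → Z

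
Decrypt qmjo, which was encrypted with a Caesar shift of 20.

q(16): 16−20=-4≡22 → w
m(12): 12−20=-8≡18 → s
j(9): 9−20=-11≡15 → p
o(14): 14−20=-6≡20 → u

wspu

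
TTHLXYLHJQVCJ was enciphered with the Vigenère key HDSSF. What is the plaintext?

Repeat the key across the ciphertext: HDSSFHDSSFHDS
T(19)−H(7): 12 → M
T(19)−D(3): 16 → Q
H(7)−S(18): -11≡15 → P
L(11)−S(18): -7≡19 → T
X(23)−F(5): 18 → S
Y(24)−H(7): 17 → R
L(11)−D(3): 8 → I
H(7)−S(18): -11≡15 → P
J(9)−S(18): -9≡17 → R
Q(16)−F(5): 11 → L
V(21)−H(7): 14 → O
C(2)−D(3): -1≡25 → Z
J(9)−S(18): -9≡17 → R

MQPTSRIPRLOZR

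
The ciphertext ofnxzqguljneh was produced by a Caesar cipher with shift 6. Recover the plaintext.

izhrtkaofdhyb

o(14): 14−6=8 → i
f(5): 5−6=-1≡25 → z
n(13): 13−6=7 → h
x(23): 23−6=17 → r
z(25): 25−6=19 → t
q(16): 16−6=10 → k
g(6): 6−6=0 → a
u(20): 20−6=14 → o
l(11): 11−6=5 → f
j(9): 9−6=3 → d
n(13): 13−6=7 → h
e(4): 4−6=-2≡24 → y
h(7): 7−6=1 → b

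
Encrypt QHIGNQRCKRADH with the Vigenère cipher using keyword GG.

Repeat the key across the message: GGGGGGGGGGGGG
Q(16)+G(6): 22 → W
H(7)+G(6): 13 → N
I(8)+G(6): 14 → O
G(6)+G(6): 12 → M
N(13)+G(6): 19 → T
Q(16)+G(6): 22 → W
R(17)+G(6): 23 → X
C(2)+G(6): 8 → I
K(10)+G(6): 16 → Q
R(17)+G(6): 23 → X
A(0)+G(6): 6 → G
D(3)+G(6): 9 → J
H(7)+G(6): 13 → N

WNOMTWXIQXGJN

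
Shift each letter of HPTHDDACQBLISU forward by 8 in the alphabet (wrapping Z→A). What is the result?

H(7): 7+8=15 → P
P(15): 15+8=23 → X
T(19): 19+8=27≡1 → B
H(7): 7+8=15 → P
D(3): 3+8=11 → L
D(3): 3+8=11 → L
A(0): 0+8=8 → I
C(2): 2+8=10 → K
Q(16): 16+8=24 → Y
B(1): 1+8=9 → J
L(11): 11+8=19 → T
I(8): 8+8=16 → Q
S(18): 18+8=26≡0 → A
U(20): 20+8=28≡2 → C

PXBPLLIKYJTQAC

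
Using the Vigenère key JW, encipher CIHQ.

Repeat the key across the message: JWJW
C(2)+J(9): 11 → L
I(8)+W(22): 30≡4 → E
H(7)+J(9): 16 → Q
Q(16)+W(22): 38≡12 → M

LEQM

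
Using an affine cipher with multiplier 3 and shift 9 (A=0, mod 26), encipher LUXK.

QRAN

L(11): 3·11+9=42≡16 → Q
U(20): 3·20+9=69≡17 → R
X(23): 3·23+9=78≡0 → A
K(10): 3·10+9=39≡13 → N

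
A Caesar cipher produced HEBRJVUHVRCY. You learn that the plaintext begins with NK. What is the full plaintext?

NKHXPBANBXIE

From the crib: H(7)−N(13)=-6≡20, so the shift is 20.
Subtract 20 from each ciphertext letter:
H(7): 7−20=-13≡13 → N
E(4): 4−20=-16≡10 → K
B(1): 1−20=-19≡7 → H
R(17): 17−20=-3≡23 → X
J(9): 9−20=-11≡15 → P
V(21): 21−20=1 → B
U(20): 20−20=0 → A
H(7): 7−20=-13≡13 → N
V(21): 21−20=1 → B
R(17): 17−20=-3≡23 → X
C(2): 2−20=-18≡8 → I
Y(24): 24−20=4 → E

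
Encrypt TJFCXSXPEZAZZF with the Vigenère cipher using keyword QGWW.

JPBYNYTLUFWVPL

Repeat the key across the message: QGWWQGWWQGWWQG
T(19)+Q(16): 35≡9 → J
J(9)+G(6): 15 → P
F(5)+W(22): 27≡1 → B
C(2)+W(22): 24 → Y
X(23)+Q(16): 39≡13 → N
S(18)+G(6): 24 → Y
X(23)+W(22): 45≡19 → T
P(15)+W(22): 37≡11 → L
E(4)+Q(16): 20 → U
Z(25)+G(6): 31≡5 → F
A(0)+W(22): 22 → W
Z(25)+W(22): 47≡21 → V
Z(25)+Q(16): 41≡15 → P
F(5)+G(6): 11 → L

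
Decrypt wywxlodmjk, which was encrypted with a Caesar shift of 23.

zbzaorgpmn

w(22): 22−23=-1≡25 → z
y(24): 24−23=1 → b
w(22): 22−23=-1≡25 → z
x(23): 23−23=0 → a
l(11): 11−23=-12≡14 → o
o(14): 14−23=-9≡17 → r
d(3): 3−23=-20≡6 → g
m(12): 12−23=-11≡15 → p
j(9): 9−23=-14≡12 → m
k(10): 10−23=-13≡13 → n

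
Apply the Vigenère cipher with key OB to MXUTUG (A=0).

Repeat the key across the message: OBOBOB
M(12)+O(14): 26≡0 → A
X(23)+B(1): 24 → Y
U(20)+O(14): 34≡8 → I
T(19)+B(1): 20 → U
U(20)+O(14): 34≡8 → I
G(6)+B(1): 7 → H

AYIUIH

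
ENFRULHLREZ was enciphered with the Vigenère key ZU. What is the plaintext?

Repeat the key across the ciphertext: ZUZUZUZUZUZ
E(4)−Z(25): -21≡5 → F
N(13)−U(20): -7≡19 → T
F(5)−Z(25): -20≡6 → G
R(17)−U(20): -3≡23 → X
U(20)−Z(25): -5≡21 → V
L(11)−U(20): -9≡17 → R
H(7)−Z(25): -18≡8 → I
L(11)−U(20): -9≡17 → R
R(17)−Z(25): -8≡18 → S
E(4)−U(20): -16≡10 → K
Z(25)−Z(25): 0 → A

FTGXVRIRSKA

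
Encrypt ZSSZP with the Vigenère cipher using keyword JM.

Repeat the key across the message: JMJMJ
Z(25)+J(9): 34≡8 → I
S(18)+M(12): 30≡4 → E
S(18)+J(9): 27≡1 → B
Z(25)+M(12): 37≡11 → L
P(15)+J(9): 24 → Y

IEBLY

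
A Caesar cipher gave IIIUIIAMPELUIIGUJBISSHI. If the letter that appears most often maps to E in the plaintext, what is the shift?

The most frequent ciphertext letter is I (appears 9 times).
I is position 8; E is position 4.
Shift = 4.

4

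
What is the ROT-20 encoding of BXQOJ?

VRKID

B(1): 1+20=21 → V
X(23): 23+20=43≡17 → R
Q(16): 16+20=36≡10 → K
O(14): 14+20=34≡8 → I
J(9): 9+20=29≡3 → D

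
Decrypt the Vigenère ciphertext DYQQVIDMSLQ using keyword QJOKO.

Repeat the key across the ciphertext: QJOKOQJOKOQ
D(3)−Q(16): -13≡13 → N
Y(24)−J(9): 15 → P
Q(16)−O(14): 2 → C
Q(16)−K(10): 6 → G
V(21)−O(14): 7 → H
I(8)−Q(16): -8≡18 → S
D(3)−J(9): -6≡20 → U
M(12)−O(14): -2≡24 → Y
S(18)−K(10): 8 → I
L(11)−O(14): -3≡23 → X
Q(16)−Q(16): 0 → A

NPCGHSUYIXA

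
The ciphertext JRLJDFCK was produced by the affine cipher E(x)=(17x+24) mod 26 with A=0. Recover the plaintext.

TVNTLFOQ

The inverse of 17 mod 26 is 23, since 17·23=391≡1. Apply D(y)=23·(y−24) mod 26:
J(9): 23·(9−24)=-345≡19 → T
R(17): 23·(17−24)=-161≡21 → V
L(11): 23·(11−24)=-299≡13 → N
J(9): 23·(9−24)=-345≡19 → T
D(3): 23·(3−24)=-483≡11 → L
F(5): 23·(5−24)=-437≡5 → F
C(2): 23·(2−24)=-506≡14 → O
K(10): 23·(10−24)=-322≡16 → Q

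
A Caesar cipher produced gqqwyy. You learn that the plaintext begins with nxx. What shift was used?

19

From the crib: g(6)−n(13)=-7≡19, so the shift is 19.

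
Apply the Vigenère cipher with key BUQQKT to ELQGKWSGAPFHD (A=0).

Repeat the key across the message: BUQQKTBUQQKTB
E(4)+B(1): 5 → F
L(11)+U(20): 31≡5 → F
Q(16)+Q(16): 32≡6 → G
G(6)+Q(16): 22 → W
K(10)+K(10): 20 → U
W(22)+T(19): 41≡15 → P
S(18)+B(1): 19 → T
G(6)+U(20): 26≡0 → A
A(0)+Q(16): 16 → Q
P(15)+Q(16): 31≡5 → F
F(5)+K(10): 15 → P
H(7)+T(19): 26≡0 → A
D(3)+B(1): 4 → E

FFGWUPTAQFPAE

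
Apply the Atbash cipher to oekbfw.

lvpyud

o(14) → l(11)
e(4) → v(21)
k(10) → p(15)
b(1) → y(24)
f(5) → u(20)
w(22) → d(3)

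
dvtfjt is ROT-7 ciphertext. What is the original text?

womycm

d(3): 3−7=-4≡22 → w
v(21): 21−7=14 → o
t(19): 19−7=12 → m
f(5): 5−7=-2≡24 → y
j(9): 9−7=2 → c
t(19): 19−7=12 → m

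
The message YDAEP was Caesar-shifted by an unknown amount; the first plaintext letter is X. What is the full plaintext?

From the crib: Y(24)−X(23)=1, so the shift is 1.
Subtract 1 from each ciphertext letter:
Y(24): 24−1=23 → X
D(3): 3−1=2 → C
A(0): 0−1=-1≡25 → Z
E(4): 4−1=3 → D
P(15): 15−1=14 → O

XCZDO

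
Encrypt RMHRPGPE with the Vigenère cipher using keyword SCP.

Repeat the key across the message: SCPSCPSC
R(17)+S(18): 35≡9 → J
M(12)+C(2): 14 → O
H(7)+P(15): 22 → W
R(17)+S(18): 35≡9 → J
P(15)+C(2): 17 → R
G(6)+P(15): 21 → V
P(15)+S(18): 33≡7 → H
E(4)+C(2): 6 → G

JOWJRVHG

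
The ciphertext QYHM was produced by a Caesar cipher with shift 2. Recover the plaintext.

OWFK

Q(16): 16−2=14 → O
Y(24): 24−2=22 → W
H(7): 7−2=5 → F
M(12): 12−2=10 → K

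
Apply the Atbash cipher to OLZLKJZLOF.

O(14) → L(11)
L(11) → O(14)
Z(25) → A(0)
L(11) → O(14)
K(10) → P(15)
J(9) → Q(16)
Z(25) → A(0)
L(11) → O(14)
O(14) → L(11)
F(5) → U(20)

LOAOPQAOLU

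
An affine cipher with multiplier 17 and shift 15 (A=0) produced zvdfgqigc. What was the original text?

The inverse of 17 mod 26 is 23, since 17·23=391≡1. Apply D(y)=23·(y−15) mod 26:
z(25): 23·(25−15)=230≡22 → w
v(21): 23·(21−15)=138≡8 → i
d(3): 23·(3−15)=-276≡10 → k
f(5): 23·(5−15)=-230≡4 → e
g(6): 23·(6−15)=-207≡1 → b
q(16): 23·(16−15)=23 → x
i(8): 23·(8−15)=-161≡21 → v
g(6): 23·(6−15)=-207≡1 → b
c(2): 23·(2−15)=-299≡13 → n

wikebxvbn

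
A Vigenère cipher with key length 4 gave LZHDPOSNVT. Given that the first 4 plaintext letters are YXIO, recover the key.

NCZP

Subtract each crib letter from the matching ciphertext letter (mod 26):
L(11)−Y(24)=-13≡13 → N
Z(25)−X(23)=2 → C
H(7)−I(8)=-1≡25 → Z
D(3)−O(14)=-11≡15 → P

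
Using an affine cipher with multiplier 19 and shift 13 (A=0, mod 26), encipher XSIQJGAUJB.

IRJFCXNDCG

X(23): 19·23+13=450≡8 → I
S(18): 19·18+13=355≡17 → R
I(8): 19·8+13=165≡9 → J
Q(16): 19·16+13=317≡5 → F
J(9): 19·9+13=184≡2 → C
G(6): 19·6+13=127≡23 → X
A(0): 19·0+13=13 → N
U(20): 19·20+13=393≡3 → D
J(9): 19·9+13=184≡2 → C
B(1): 19·1+13=32≡6 → G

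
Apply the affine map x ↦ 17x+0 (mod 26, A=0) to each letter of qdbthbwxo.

mzrlprkbe

q(16): 17·16+0=272≡12 → m
d(3): 17·3+0=51≡25 → z
b(1): 17·1+0=17 → r
t(19): 17·19+0=323≡11 → l
h(7): 17·7+0=119≡15 → p
b(1): 17·1+0=17 → r
w(22): 17·22+0=374≡10 → k
x(23): 17·23+0=391≡1 → b
o(14): 17·14+0=238≡4 → e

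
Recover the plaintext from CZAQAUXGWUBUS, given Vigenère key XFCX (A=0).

FUYTDPVJZPZXV

Repeat the key across the ciphertext: XFCXXFCXXFCXX
C(2)−X(23): -21≡5 → F
Z(25)−F(5): 20 → U
A(0)−C(2): -2≡24 → Y
Q(16)−X(23): -7≡19 → T
A(0)−X(23): -23≡3 → D
U(20)−F(5): 15 → P
X(23)−C(2): 21 → V
G(6)−X(23): -17≡9 → J
W(22)−X(23): -1≡25 → Z
U(20)−F(5): 15 → P
B(1)−C(2): -1≡25 → Z
U(20)−X(23): -3≡23 → X
S(18)−X(23): -5≡21 → V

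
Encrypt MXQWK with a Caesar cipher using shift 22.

ITMSG

M(12): 12+22=34≡8 → I
X(23): 23+22=45≡19 → T
Q(16): 16+22=38≡12 → M
W(22): 22+22=44≡18 → S
K(10): 10+22=32≡6 → G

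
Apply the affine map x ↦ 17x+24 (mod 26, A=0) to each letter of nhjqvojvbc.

lnvkrcvrpg

n(13): 17·13+24=245≡11 → l
h(7): 17·7+24=143≡13 → n
j(9): 17·9+24=177≡21 → v
q(16): 17·16+24=296≡10 → k
v(21): 17·21+24=381≡17 → r
o(14): 17·14+24=262≡2 → c
j(9): 17·9+24=177≡21 → v
v(21): 17·21+24=381≡17 → r
b(1): 17·1+24=41≡15 → p
c(2): 17·2+24=58≡6 → g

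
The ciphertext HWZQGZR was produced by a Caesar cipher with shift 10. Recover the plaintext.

XMPGWPH

H(7): 7−10=-3≡23 → X
W(22): 22−10=12 → M
Z(25): 25−10=15 → P
Q(16): 16−10=6 → G
G(6): 6−10=-4≡22 → W
Z(25): 25−10=15 → P
R(17): 17−10=7 → H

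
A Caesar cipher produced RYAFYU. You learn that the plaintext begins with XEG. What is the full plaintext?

From the crib: R(17)−X(23)=-6≡20, so the shift is 20.
Subtract 20 from each ciphertext letter:
R(17): 17−20=-3≡23 → X
Y(24): 24−20=4 → E
A(0): 0−20=-20≡6 → G
F(5): 5−20=-15≡11 → L
Y(24): 24−20=4 → E
U(20): 20−20=0 → A

XEGLEA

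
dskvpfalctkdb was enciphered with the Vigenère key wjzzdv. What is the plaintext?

hjlwmkecduhif

Repeat the key across the ciphertext: wjzzdvwjzzdvw
d(3)−w(22): -19≡7 → h
s(18)−j(9): 9 → j
k(10)−z(25): -15≡11 → l
v(21)−z(25): -4≡22 → w
p(15)−d(3): 12 → m
f(5)−v(21): -16≡10 → k
a(0)−w(22): -22≡4 → e
l(11)−j(9): 2 → c
c(2)−z(25): -23≡3 → d
t(19)−z(25): -6≡20 → u
k(10)−d(3): 7 → h
d(3)−v(21): -18≡8 → i
b(1)−w(22): -21≡5 → f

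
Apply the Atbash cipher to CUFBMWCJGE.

C(2) → X(23)
U(20) → F(5)
F(5) → U(20)
B(1) → Y(24)
M(12) → N(13)
W(22) → D(3)
C(2) → X(23)
J(9) → Q(16)
G(6) → T(19)
E(4) → V(21)

XFUYNDXQTV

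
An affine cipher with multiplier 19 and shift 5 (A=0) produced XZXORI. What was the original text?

QMQVCH

The inverse of 19 mod 26 is 11, since 19·11=209≡1. Apply D(y)=11·(y−5) mod 26:
X(23): 11·(23−5)=198≡16 → Q
Z(25): 11·(25−5)=220≡12 → M
X(23): 11·(23−5)=198≡16 → Q
O(14): 11·(14−5)=99≡21 → V
R(17): 11·(17−5)=132≡2 → C
I(8): 11·(8−5)=33≡7 → H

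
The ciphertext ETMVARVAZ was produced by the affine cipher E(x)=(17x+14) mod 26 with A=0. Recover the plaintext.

The inverse of 17 mod 26 is 23, since 17·23=391≡1. Apply D(y)=23·(y−14) mod 26:
E(4): 23·(4−14)=-230≡4 → E
T(19): 23·(19−14)=115≡11 → L
M(12): 23·(12−14)=-46≡6 → G
V(21): 23·(21−14)=161≡5 → F
A(0): 23·(0−14)=-322≡16 → Q
R(17): 23·(17−14)=69≡17 → R
V(21): 23·(21−14)=161≡5 → F
A(0): 23·(0−14)=-322≡16 → Q
Z(25): 23·(25−14)=253≡19 → T

ELGFQRFQT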